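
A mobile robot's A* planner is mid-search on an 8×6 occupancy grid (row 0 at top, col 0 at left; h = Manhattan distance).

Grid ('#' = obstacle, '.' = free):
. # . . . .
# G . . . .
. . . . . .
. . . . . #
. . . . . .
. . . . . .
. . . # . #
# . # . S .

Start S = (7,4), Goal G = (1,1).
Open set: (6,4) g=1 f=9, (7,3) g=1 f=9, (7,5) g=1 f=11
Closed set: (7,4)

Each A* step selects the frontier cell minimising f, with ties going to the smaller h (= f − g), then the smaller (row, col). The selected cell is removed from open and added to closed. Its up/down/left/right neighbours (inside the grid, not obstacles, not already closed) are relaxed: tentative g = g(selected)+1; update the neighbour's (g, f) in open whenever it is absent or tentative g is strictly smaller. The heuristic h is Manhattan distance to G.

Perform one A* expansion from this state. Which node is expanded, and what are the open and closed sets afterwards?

expanded=(6,4); open=[(5,4) g=2 f=9, (7,3) g=1 f=9, (7,5) g=1 f=11]; closed=[(6,4), (7,4)]

step 1: expand (6,4) (f=9, h=8) → closed; open now [(5,4) g=2 f=9, (7,3) g=1 f=9, (7,5) g=1 f=11]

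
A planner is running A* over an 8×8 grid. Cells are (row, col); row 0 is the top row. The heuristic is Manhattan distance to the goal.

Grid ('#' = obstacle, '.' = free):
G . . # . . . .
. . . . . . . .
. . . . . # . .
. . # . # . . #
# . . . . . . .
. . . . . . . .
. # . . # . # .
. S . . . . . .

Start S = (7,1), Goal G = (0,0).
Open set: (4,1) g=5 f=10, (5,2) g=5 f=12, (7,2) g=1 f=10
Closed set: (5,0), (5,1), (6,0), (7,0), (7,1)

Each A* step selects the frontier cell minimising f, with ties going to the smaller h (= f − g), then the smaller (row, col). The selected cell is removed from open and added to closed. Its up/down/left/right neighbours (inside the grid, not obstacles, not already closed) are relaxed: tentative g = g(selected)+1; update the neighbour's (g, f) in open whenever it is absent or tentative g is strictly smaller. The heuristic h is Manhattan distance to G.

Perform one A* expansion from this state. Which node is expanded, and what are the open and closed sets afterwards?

step 1: expand (4,1) (f=10, h=5) → closed; open now [(3,1) g=6 f=10, (4,2) g=6 f=12, (5,2) g=5 f=12, (7,2) g=1 f=10]

expanded=(4,1); open=[(3,1) g=6 f=10, (4,2) g=6 f=12, (5,2) g=5 f=12, (7,2) g=1 f=10]; closed=[(4,1), (5,0), (5,1), (6,0), (7,0), (7,1)]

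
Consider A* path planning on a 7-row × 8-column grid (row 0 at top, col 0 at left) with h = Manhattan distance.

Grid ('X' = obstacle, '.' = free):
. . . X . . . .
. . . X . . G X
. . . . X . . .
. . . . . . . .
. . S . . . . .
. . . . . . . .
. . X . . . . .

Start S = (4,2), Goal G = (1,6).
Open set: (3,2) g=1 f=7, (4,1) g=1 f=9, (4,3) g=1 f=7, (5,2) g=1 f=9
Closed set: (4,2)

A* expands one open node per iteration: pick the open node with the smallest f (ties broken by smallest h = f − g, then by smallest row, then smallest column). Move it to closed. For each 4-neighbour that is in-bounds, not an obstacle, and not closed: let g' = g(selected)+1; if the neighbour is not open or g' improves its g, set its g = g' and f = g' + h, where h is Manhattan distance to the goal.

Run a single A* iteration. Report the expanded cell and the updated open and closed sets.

expanded=(3,2); open=[(2,2) g=2 f=7, (3,1) g=2 f=9, (3,3) g=2 f=7, (4,1) g=1 f=9, (4,3) g=1 f=7, (5,2) g=1 f=9]; closed=[(3,2), (4,2)]

step 1: expand (3,2) (f=7, h=6) → closed; open now [(2,2) g=2 f=7, (3,1) g=2 f=9, (3,3) g=2 f=7, (4,1) g=1 f=9, (4,3) g=1 f=7, (5,2) g=1 f=9]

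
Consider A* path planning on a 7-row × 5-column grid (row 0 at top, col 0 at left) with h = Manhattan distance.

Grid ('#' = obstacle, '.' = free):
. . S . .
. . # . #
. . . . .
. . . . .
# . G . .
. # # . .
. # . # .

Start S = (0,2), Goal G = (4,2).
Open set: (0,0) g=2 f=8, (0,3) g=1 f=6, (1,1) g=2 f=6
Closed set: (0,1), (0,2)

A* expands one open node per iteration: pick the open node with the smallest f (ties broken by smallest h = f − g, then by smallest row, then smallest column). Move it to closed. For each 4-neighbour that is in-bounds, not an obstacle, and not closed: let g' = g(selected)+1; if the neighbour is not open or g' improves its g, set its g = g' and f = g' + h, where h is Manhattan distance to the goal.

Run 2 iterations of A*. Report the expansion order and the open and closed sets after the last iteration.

order=[(1,1) → (2,1)]; open=[(0,0) g=2 f=8, (0,3) g=1 f=6, (1,0) g=3 f=8, (2,0) g=4 f=8, (2,2) g=4 f=6, (3,1) g=4 f=6]; closed=[(0,1), (0,2), (1,1), (2,1)]

step 1: expand (1,1) (f=6, h=4) → closed; open now [(0,0) g=2 f=8, (0,3) g=1 f=6, (1,0) g=3 f=8, (2,1) g=3 f=6]
step 2: expand (2,1) (f=6, h=3) → closed; open now [(0,0) g=2 f=8, (0,3) g=1 f=6, (1,0) g=3 f=8, (2,0) g=4 f=8, (2,2) g=4 f=6, (3,1) g=4 f=6]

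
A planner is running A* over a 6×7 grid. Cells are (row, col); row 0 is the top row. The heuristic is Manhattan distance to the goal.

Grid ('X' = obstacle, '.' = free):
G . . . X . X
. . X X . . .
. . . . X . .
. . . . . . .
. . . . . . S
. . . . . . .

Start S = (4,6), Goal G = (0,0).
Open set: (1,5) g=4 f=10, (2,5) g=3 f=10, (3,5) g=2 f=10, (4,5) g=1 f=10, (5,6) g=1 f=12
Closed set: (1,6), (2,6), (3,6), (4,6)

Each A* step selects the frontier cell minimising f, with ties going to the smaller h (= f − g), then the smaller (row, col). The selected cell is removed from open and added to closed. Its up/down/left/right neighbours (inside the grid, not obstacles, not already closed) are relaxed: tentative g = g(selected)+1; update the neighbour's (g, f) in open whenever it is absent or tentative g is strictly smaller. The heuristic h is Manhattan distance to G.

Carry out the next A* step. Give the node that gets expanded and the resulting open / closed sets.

step 1: expand (1,5) (f=10, h=6) → closed; open now [(0,5) g=5 f=10, (1,4) g=5 f=10, (2,5) g=3 f=10, (3,5) g=2 f=10, (4,5) g=1 f=10, (5,6) g=1 f=12]

expanded=(1,5); open=[(0,5) g=5 f=10, (1,4) g=5 f=10, (2,5) g=3 f=10, (3,5) g=2 f=10, (4,5) g=1 f=10, (5,6) g=1 f=12]; closed=[(1,5), (1,6), (2,6), (3,6), (4,6)]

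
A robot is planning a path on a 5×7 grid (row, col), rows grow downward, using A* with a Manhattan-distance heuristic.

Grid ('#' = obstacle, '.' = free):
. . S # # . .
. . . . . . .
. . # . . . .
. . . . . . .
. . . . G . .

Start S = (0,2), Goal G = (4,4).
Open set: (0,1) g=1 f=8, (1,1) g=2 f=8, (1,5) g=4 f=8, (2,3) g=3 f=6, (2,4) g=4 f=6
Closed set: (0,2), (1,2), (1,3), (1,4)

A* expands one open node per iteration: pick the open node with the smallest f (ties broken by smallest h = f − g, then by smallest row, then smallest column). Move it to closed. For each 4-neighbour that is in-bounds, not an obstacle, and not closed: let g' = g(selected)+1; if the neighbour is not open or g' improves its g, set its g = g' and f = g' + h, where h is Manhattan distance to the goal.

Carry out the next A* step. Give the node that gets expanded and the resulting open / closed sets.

expanded=(2,4); open=[(0,1) g=1 f=8, (1,1) g=2 f=8, (1,5) g=4 f=8, (2,3) g=3 f=6, (2,5) g=5 f=8, (3,4) g=5 f=6]; closed=[(0,2), (1,2), (1,3), (1,4), (2,4)]

step 1: expand (2,4) (f=6, h=2) → closed; open now [(0,1) g=1 f=8, (1,1) g=2 f=8, (1,5) g=4 f=8, (2,3) g=3 f=6, (2,5) g=5 f=8, (3,4) g=5 f=6]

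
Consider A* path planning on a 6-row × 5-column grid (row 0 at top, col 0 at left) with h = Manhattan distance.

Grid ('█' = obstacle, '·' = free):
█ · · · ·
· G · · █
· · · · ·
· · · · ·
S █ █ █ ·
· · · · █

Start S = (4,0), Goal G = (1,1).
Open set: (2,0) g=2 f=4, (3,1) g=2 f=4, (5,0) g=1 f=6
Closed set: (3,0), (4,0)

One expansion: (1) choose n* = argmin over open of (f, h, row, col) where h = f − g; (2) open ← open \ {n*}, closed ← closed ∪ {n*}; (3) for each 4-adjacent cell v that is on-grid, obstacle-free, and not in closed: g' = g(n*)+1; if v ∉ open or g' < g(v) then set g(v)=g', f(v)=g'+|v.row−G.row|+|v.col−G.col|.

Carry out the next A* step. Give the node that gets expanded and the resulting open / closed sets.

expanded=(2,0); open=[(1,0) g=3 f=4, (2,1) g=3 f=4, (3,1) g=2 f=4, (5,0) g=1 f=6]; closed=[(2,0), (3,0), (4,0)]

step 1: expand (2,0) (f=4, h=2) → closed; open now [(1,0) g=3 f=4, (2,1) g=3 f=4, (3,1) g=2 f=4, (5,0) g=1 f=6]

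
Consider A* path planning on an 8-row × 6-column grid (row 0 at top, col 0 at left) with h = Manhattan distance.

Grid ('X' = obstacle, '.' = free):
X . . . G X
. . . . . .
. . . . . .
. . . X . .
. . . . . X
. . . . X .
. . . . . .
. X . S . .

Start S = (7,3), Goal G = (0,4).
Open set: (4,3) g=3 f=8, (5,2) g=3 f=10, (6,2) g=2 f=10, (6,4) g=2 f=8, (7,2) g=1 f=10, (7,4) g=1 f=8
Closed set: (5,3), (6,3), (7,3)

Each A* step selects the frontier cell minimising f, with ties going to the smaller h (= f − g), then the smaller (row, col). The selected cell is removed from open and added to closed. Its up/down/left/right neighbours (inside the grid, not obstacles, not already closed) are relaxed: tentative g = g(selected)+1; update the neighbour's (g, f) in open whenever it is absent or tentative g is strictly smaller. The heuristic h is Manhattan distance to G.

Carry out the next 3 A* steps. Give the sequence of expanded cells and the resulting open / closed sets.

step 1: expand (4,3) (f=8, h=5) → closed; open now [(4,2) g=4 f=10, (4,4) g=4 f=8, (5,2) g=3 f=10, (6,2) g=2 f=10, (6,4) g=2 f=8, (7,2) g=1 f=10, (7,4) g=1 f=8]
step 2: expand (4,4) (f=8, h=4) → closed; open now [(3,4) g=5 f=8, (4,2) g=4 f=10, (5,2) g=3 f=10, (6,2) g=2 f=10, (6,4) g=2 f=8, (7,2) g=1 f=10, (7,4) g=1 f=8]
step 3: expand (3,4) (f=8, h=3) → closed; open now [(2,4) g=6 f=8, (3,5) g=6 f=10, (4,2) g=4 f=10, (5,2) g=3 f=10, (6,2) g=2 f=10, (6,4) g=2 f=8, (7,2) g=1 f=10, (7,4) g=1 f=8]

order=[(4,3) → (4,4) → (3,4)]; open=[(2,4) g=6 f=8, (3,5) g=6 f=10, (4,2) g=4 f=10, (5,2) g=3 f=10, (6,2) g=2 f=10, (6,4) g=2 f=8, (7,2) g=1 f=10, (7,4) g=1 f=8]; closed=[(3,4), (4,3), (4,4), (5,3), (6,3), (7,3)]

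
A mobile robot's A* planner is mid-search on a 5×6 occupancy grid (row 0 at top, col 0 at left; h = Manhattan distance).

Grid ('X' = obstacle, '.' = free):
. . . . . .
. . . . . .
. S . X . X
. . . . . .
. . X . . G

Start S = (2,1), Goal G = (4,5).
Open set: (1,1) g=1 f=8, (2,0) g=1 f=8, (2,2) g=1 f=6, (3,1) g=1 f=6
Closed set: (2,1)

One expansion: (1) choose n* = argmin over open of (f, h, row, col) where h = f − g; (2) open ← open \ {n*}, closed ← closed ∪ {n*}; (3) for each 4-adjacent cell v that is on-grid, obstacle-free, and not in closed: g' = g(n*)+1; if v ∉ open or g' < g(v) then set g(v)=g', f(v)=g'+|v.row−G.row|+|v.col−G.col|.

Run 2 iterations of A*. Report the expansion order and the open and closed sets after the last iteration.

step 1: expand (2,2) (f=6, h=5) → closed; open now [(1,1) g=1 f=8, (1,2) g=2 f=8, (2,0) g=1 f=8, (3,1) g=1 f=6, (3,2) g=2 f=6]
step 2: expand (3,2) (f=6, h=4) → closed; open now [(1,1) g=1 f=8, (1,2) g=2 f=8, (2,0) g=1 f=8, (3,1) g=1 f=6, (3,3) g=3 f=6]

order=[(2,2) → (3,2)]; open=[(1,1) g=1 f=8, (1,2) g=2 f=8, (2,0) g=1 f=8, (3,1) g=1 f=6, (3,3) g=3 f=6]; closed=[(2,1), (2,2), (3,2)]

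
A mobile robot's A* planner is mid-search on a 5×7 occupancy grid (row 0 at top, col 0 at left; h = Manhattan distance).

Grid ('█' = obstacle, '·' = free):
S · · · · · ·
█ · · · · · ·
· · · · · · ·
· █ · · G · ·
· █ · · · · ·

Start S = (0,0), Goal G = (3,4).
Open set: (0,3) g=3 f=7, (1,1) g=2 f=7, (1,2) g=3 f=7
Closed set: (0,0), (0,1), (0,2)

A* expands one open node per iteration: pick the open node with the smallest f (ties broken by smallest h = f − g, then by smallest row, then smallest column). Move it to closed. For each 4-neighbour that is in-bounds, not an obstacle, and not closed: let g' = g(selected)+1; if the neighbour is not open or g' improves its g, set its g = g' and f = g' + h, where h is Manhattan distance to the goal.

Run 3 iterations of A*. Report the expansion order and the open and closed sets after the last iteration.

order=[(0,3) → (0,4) → (1,4)]; open=[(0,5) g=5 f=9, (1,1) g=2 f=7, (1,2) g=3 f=7, (1,3) g=4 f=7, (1,5) g=6 f=9, (2,4) g=6 f=7]; closed=[(0,0), (0,1), (0,2), (0,3), (0,4), (1,4)]

step 1: expand (0,3) (f=7, h=4) → closed; open now [(0,4) g=4 f=7, (1,1) g=2 f=7, (1,2) g=3 f=7, (1,3) g=4 f=7]
step 2: expand (0,4) (f=7, h=3) → closed; open now [(0,5) g=5 f=9, (1,1) g=2 f=7, (1,2) g=3 f=7, (1,3) g=4 f=7, (1,4) g=5 f=7]
step 3: expand (1,4) (f=7, h=2) → closed; open now [(0,5) g=5 f=9, (1,1) g=2 f=7, (1,2) g=3 f=7, (1,3) g=4 f=7, (1,5) g=6 f=9, (2,4) g=6 f=7]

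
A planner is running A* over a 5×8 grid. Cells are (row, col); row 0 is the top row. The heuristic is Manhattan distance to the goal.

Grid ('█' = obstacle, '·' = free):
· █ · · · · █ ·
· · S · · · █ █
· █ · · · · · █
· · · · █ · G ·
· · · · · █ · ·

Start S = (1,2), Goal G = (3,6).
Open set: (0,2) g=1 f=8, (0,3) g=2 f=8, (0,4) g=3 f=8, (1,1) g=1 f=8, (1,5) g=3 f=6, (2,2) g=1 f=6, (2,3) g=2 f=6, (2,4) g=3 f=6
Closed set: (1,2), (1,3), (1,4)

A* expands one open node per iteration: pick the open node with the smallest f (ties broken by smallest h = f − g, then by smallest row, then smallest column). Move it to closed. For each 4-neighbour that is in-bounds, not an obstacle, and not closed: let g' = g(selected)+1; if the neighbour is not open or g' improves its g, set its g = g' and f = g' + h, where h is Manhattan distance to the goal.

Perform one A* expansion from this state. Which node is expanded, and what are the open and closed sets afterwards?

expanded=(1,5); open=[(0,2) g=1 f=8, (0,3) g=2 f=8, (0,4) g=3 f=8, (0,5) g=4 f=8, (1,1) g=1 f=8, (2,2) g=1 f=6, (2,3) g=2 f=6, (2,4) g=3 f=6, (2,5) g=4 f=6]; closed=[(1,2), (1,3), (1,4), (1,5)]

step 1: expand (1,5) (f=6, h=3) → closed; open now [(0,2) g=1 f=8, (0,3) g=2 f=8, (0,4) g=3 f=8, (0,5) g=4 f=8, (1,1) g=1 f=8, (2,2) g=1 f=6, (2,3) g=2 f=6, (2,4) g=3 f=6, (2,5) g=4 f=6]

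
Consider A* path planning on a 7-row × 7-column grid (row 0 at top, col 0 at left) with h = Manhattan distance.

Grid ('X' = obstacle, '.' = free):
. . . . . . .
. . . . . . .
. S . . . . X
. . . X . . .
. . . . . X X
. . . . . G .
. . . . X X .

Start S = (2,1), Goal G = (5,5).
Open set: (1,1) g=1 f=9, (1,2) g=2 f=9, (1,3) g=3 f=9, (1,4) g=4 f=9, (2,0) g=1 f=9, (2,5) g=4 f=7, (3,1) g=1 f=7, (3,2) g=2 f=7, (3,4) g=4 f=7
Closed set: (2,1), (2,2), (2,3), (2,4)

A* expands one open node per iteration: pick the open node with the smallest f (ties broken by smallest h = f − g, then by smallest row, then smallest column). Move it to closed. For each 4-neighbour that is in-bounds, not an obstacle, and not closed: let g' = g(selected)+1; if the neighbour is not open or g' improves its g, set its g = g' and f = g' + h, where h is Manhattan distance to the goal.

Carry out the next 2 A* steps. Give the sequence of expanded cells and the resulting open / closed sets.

order=[(2,5) → (3,5)]; open=[(1,1) g=1 f=9, (1,2) g=2 f=9, (1,3) g=3 f=9, (1,4) g=4 f=9, (1,5) g=5 f=9, (2,0) g=1 f=9, (3,1) g=1 f=7, (3,2) g=2 f=7, (3,4) g=4 f=7, (3,6) g=6 f=9]; closed=[(2,1), (2,2), (2,3), (2,4), (2,5), (3,5)]

step 1: expand (2,5) (f=7, h=3) → closed; open now [(1,1) g=1 f=9, (1,2) g=2 f=9, (1,3) g=3 f=9, (1,4) g=4 f=9, (1,5) g=5 f=9, (2,0) g=1 f=9, (3,1) g=1 f=7, (3,2) g=2 f=7, (3,4) g=4 f=7, (3,5) g=5 f=7]
step 2: expand (3,5) (f=7, h=2) → closed; open now [(1,1) g=1 f=9, (1,2) g=2 f=9, (1,3) g=3 f=9, (1,4) g=4 f=9, (1,5) g=5 f=9, (2,0) g=1 f=9, (3,1) g=1 f=7, (3,2) g=2 f=7, (3,4) g=4 f=7, (3,6) g=6 f=9]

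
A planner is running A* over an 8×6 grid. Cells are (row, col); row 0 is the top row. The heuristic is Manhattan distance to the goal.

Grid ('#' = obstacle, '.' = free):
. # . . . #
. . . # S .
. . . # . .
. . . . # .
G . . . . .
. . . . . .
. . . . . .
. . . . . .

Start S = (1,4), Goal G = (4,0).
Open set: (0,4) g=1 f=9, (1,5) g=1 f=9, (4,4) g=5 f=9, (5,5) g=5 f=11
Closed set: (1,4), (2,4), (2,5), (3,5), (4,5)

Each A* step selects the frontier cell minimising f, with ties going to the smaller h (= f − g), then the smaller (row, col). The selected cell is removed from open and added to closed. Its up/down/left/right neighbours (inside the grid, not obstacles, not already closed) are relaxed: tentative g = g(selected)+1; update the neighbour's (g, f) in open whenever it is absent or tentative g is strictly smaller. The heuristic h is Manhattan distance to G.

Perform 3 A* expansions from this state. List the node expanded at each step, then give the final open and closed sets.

order=[(4,4) → (4,3) → (4,2)]; open=[(0,4) g=1 f=9, (1,5) g=1 f=9, (3,2) g=8 f=11, (3,3) g=7 f=11, (4,1) g=8 f=9, (5,2) g=8 f=11, (5,3) g=7 f=11, (5,4) g=6 f=11, (5,5) g=5 f=11]; closed=[(1,4), (2,4), (2,5), (3,5), (4,2), (4,3), (4,4), (4,5)]

step 1: expand (4,4) (f=9, h=4) → closed; open now [(0,4) g=1 f=9, (1,5) g=1 f=9, (4,3) g=6 f=9, (5,4) g=6 f=11, (5,5) g=5 f=11]
step 2: expand (4,3) (f=9, h=3) → closed; open now [(0,4) g=1 f=9, (1,5) g=1 f=9, (3,3) g=7 f=11, (4,2) g=7 f=9, (5,3) g=7 f=11, (5,4) g=6 f=11, (5,5) g=5 f=11]
step 3: expand (4,2) (f=9, h=2) → closed; open now [(0,4) g=1 f=9, (1,5) g=1 f=9, (3,2) g=8 f=11, (3,3) g=7 f=11, (4,1) g=8 f=9, (5,2) g=8 f=11, (5,3) g=7 f=11, (5,4) g=6 f=11, (5,5) g=5 f=11]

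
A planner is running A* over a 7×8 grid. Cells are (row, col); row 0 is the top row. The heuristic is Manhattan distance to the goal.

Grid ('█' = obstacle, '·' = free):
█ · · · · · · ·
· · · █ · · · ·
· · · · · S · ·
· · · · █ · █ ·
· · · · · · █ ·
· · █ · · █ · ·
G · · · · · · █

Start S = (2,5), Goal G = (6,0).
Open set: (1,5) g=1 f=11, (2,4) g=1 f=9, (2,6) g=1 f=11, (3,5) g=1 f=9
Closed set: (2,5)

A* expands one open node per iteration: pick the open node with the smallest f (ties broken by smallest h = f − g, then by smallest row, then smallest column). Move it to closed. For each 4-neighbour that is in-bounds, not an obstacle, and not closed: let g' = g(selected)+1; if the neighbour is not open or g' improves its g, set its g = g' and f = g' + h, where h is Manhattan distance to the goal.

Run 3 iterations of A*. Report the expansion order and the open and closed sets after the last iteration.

order=[(2,4) → (2,3) → (2,2)]; open=[(1,2) g=4 f=11, (1,4) g=2 f=11, (1,5) g=1 f=11, (2,1) g=4 f=9, (2,6) g=1 f=11, (3,2) g=4 f=9, (3,3) g=3 f=9, (3,5) g=1 f=9]; closed=[(2,2), (2,3), (2,4), (2,5)]

step 1: expand (2,4) (f=9, h=8) → closed; open now [(1,4) g=2 f=11, (1,5) g=1 f=11, (2,3) g=2 f=9, (2,6) g=1 f=11, (3,5) g=1 f=9]
step 2: expand (2,3) (f=9, h=7) → closed; open now [(1,4) g=2 f=11, (1,5) g=1 f=11, (2,2) g=3 f=9, (2,6) g=1 f=11, (3,3) g=3 f=9, (3,5) g=1 f=9]
step 3: expand (2,2) (f=9, h=6) → closed; open now [(1,2) g=4 f=11, (1,4) g=2 f=11, (1,5) g=1 f=11, (2,1) g=4 f=9, (2,6) g=1 f=11, (3,2) g=4 f=9, (3,3) g=3 f=9, (3,5) g=1 f=9]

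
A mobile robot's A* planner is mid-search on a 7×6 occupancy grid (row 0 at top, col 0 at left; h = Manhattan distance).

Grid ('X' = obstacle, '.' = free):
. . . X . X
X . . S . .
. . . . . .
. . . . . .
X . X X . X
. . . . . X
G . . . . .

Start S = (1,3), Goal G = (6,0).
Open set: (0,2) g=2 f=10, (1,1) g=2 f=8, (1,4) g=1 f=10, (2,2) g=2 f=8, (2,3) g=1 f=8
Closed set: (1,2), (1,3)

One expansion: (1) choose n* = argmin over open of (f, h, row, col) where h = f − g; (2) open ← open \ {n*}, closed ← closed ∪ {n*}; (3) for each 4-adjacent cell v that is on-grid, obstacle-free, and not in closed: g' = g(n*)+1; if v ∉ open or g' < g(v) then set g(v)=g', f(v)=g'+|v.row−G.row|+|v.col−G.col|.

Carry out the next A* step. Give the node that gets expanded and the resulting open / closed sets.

step 1: expand (1,1) (f=8, h=6) → closed; open now [(0,1) g=3 f=10, (0,2) g=2 f=10, (1,4) g=1 f=10, (2,1) g=3 f=8, (2,2) g=2 f=8, (2,3) g=1 f=8]

expanded=(1,1); open=[(0,1) g=3 f=10, (0,2) g=2 f=10, (1,4) g=1 f=10, (2,1) g=3 f=8, (2,2) g=2 f=8, (2,3) g=1 f=8]; closed=[(1,1), (1,2), (1,3)]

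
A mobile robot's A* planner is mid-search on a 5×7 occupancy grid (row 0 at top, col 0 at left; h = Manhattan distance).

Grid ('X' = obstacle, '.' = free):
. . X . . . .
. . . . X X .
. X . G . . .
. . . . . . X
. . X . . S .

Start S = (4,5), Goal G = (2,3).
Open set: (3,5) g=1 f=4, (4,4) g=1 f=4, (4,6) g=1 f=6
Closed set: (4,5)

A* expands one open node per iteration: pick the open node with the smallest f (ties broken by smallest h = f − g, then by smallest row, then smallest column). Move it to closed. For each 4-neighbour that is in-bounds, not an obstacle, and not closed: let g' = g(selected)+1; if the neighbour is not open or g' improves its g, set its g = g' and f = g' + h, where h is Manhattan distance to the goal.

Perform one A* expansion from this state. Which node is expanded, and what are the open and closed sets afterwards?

expanded=(3,5); open=[(2,5) g=2 f=4, (3,4) g=2 f=4, (4,4) g=1 f=4, (4,6) g=1 f=6]; closed=[(3,5), (4,5)]

step 1: expand (3,5) (f=4, h=3) → closed; open now [(2,5) g=2 f=4, (3,4) g=2 f=4, (4,4) g=1 f=4, (4,6) g=1 f=6]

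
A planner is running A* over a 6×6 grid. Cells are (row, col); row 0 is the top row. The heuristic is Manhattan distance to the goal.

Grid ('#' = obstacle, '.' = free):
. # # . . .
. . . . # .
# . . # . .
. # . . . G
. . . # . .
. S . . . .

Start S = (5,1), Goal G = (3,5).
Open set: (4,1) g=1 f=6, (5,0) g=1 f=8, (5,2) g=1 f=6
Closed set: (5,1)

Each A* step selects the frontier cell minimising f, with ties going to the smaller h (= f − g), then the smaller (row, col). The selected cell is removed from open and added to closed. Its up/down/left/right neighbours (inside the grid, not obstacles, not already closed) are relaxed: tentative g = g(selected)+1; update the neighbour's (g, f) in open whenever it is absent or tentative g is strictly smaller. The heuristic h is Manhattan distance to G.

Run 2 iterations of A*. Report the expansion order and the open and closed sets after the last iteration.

step 1: expand (4,1) (f=6, h=5) → closed; open now [(4,0) g=2 f=8, (4,2) g=2 f=6, (5,0) g=1 f=8, (5,2) g=1 f=6]
step 2: expand (4,2) (f=6, h=4) → closed; open now [(3,2) g=3 f=6, (4,0) g=2 f=8, (5,0) g=1 f=8, (5,2) g=1 f=6]

order=[(4,1) → (4,2)]; open=[(3,2) g=3 f=6, (4,0) g=2 f=8, (5,0) g=1 f=8, (5,2) g=1 f=6]; closed=[(4,1), (4,2), (5,1)]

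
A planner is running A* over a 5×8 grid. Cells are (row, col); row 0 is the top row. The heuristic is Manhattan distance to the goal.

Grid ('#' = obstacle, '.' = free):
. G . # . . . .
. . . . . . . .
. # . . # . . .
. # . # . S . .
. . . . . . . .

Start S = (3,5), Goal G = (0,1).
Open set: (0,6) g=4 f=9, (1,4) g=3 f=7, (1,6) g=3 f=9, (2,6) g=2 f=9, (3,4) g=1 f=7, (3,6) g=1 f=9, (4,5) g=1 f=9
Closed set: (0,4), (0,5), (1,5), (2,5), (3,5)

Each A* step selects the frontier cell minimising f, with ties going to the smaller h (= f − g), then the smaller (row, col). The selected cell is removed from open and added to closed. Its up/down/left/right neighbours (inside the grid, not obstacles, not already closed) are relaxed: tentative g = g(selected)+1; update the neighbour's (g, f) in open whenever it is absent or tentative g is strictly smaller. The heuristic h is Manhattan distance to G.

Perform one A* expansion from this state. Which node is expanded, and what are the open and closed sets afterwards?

expanded=(1,4); open=[(0,6) g=4 f=9, (1,3) g=4 f=7, (1,6) g=3 f=9, (2,6) g=2 f=9, (3,4) g=1 f=7, (3,6) g=1 f=9, (4,5) g=1 f=9]; closed=[(0,4), (0,5), (1,4), (1,5), (2,5), (3,5)]

step 1: expand (1,4) (f=7, h=4) → closed; open now [(0,6) g=4 f=9, (1,3) g=4 f=7, (1,6) g=3 f=9, (2,6) g=2 f=9, (3,4) g=1 f=7, (3,6) g=1 f=9, (4,5) g=1 f=9]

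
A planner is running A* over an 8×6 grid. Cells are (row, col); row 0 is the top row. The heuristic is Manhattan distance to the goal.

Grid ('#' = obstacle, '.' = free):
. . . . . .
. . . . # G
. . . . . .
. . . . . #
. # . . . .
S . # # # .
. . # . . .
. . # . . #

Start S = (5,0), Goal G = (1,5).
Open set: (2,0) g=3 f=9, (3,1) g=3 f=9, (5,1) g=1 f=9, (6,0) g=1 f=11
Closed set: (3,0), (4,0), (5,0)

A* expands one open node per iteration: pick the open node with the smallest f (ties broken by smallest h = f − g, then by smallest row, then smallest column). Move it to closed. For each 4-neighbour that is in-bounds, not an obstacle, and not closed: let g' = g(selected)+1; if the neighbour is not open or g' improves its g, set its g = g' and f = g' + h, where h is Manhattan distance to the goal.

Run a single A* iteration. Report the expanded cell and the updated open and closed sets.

step 1: expand (2,0) (f=9, h=6) → closed; open now [(1,0) g=4 f=9, (2,1) g=4 f=9, (3,1) g=3 f=9, (5,1) g=1 f=9, (6,0) g=1 f=11]

expanded=(2,0); open=[(1,0) g=4 f=9, (2,1) g=4 f=9, (3,1) g=3 f=9, (5,1) g=1 f=9, (6,0) g=1 f=11]; closed=[(2,0), (3,0), (4,0), (5,0)]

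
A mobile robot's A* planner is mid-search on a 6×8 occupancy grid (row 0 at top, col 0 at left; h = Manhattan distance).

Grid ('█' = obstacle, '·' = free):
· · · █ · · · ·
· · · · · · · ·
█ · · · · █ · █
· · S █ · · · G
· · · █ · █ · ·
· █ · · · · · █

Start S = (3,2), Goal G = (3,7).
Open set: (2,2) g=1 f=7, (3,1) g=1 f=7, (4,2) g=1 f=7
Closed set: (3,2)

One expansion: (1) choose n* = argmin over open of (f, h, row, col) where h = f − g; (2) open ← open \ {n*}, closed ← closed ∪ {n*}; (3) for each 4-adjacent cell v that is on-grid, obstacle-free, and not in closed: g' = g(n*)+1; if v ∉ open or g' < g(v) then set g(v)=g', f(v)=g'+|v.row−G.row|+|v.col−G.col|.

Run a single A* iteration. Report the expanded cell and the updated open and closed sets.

step 1: expand (2,2) (f=7, h=6) → closed; open now [(1,2) g=2 f=9, (2,1) g=2 f=9, (2,3) g=2 f=7, (3,1) g=1 f=7, (4,2) g=1 f=7]

expanded=(2,2); open=[(1,2) g=2 f=9, (2,1) g=2 f=9, (2,3) g=2 f=7, (3,1) g=1 f=7, (4,2) g=1 f=7]; closed=[(2,2), (3,2)]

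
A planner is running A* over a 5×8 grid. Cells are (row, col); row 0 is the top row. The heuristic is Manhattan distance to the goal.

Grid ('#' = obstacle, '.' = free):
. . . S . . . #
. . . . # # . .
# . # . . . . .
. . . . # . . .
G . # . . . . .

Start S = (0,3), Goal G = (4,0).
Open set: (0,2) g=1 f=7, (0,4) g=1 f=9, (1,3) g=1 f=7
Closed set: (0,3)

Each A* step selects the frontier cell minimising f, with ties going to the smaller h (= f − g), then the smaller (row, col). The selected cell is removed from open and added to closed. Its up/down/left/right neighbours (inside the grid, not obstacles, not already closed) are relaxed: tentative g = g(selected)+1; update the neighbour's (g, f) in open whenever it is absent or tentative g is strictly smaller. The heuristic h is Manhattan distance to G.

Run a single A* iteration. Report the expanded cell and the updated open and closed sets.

step 1: expand (0,2) (f=7, h=6) → closed; open now [(0,1) g=2 f=7, (0,4) g=1 f=9, (1,2) g=2 f=7, (1,3) g=1 f=7]

expanded=(0,2); open=[(0,1) g=2 f=7, (0,4) g=1 f=9, (1,2) g=2 f=7, (1,3) g=1 f=7]; closed=[(0,2), (0,3)]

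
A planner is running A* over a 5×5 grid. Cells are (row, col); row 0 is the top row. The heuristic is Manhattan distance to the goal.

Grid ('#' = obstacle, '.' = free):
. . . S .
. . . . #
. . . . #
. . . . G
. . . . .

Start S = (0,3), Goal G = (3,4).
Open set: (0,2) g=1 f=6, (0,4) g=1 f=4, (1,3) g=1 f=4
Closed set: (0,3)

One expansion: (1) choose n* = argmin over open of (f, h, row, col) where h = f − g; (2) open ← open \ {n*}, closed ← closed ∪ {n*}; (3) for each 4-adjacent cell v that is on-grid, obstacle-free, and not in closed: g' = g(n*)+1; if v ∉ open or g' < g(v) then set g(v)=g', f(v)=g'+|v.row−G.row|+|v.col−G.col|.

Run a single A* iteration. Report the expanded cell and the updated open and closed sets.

step 1: expand (0,4) (f=4, h=3) → closed; open now [(0,2) g=1 f=6, (1,3) g=1 f=4]

expanded=(0,4); open=[(0,2) g=1 f=6, (1,3) g=1 f=4]; closed=[(0,3), (0,4)]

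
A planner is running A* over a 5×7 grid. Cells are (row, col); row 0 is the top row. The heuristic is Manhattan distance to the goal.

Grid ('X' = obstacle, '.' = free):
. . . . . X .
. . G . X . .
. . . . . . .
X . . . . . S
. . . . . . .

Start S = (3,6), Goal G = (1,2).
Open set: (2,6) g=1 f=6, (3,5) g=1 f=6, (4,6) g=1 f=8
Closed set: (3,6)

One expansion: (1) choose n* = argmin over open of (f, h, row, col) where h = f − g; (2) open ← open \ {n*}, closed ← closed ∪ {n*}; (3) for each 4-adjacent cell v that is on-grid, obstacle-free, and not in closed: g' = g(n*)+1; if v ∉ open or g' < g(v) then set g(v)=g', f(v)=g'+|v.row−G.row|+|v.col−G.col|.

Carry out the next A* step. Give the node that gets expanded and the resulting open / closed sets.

expanded=(2,6); open=[(1,6) g=2 f=6, (2,5) g=2 f=6, (3,5) g=1 f=6, (4,6) g=1 f=8]; closed=[(2,6), (3,6)]

step 1: expand (2,6) (f=6, h=5) → closed; open now [(1,6) g=2 f=6, (2,5) g=2 f=6, (3,5) g=1 f=6, (4,6) g=1 f=8]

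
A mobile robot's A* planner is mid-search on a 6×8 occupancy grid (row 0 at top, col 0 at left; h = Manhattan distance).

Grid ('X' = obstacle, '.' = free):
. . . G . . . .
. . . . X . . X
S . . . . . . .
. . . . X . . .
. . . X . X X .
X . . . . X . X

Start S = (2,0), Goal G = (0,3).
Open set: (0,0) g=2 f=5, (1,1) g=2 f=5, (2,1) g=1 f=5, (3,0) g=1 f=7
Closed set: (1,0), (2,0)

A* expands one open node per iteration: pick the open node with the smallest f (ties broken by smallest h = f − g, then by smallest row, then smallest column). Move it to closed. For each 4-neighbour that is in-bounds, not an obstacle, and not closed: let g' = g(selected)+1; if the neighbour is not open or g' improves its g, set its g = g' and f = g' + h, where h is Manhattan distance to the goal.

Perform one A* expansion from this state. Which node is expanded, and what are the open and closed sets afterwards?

expanded=(0,0); open=[(0,1) g=3 f=5, (1,1) g=2 f=5, (2,1) g=1 f=5, (3,0) g=1 f=7]; closed=[(0,0), (1,0), (2,0)]

step 1: expand (0,0) (f=5, h=3) → closed; open now [(0,1) g=3 f=5, (1,1) g=2 f=5, (2,1) g=1 f=5, (3,0) g=1 f=7]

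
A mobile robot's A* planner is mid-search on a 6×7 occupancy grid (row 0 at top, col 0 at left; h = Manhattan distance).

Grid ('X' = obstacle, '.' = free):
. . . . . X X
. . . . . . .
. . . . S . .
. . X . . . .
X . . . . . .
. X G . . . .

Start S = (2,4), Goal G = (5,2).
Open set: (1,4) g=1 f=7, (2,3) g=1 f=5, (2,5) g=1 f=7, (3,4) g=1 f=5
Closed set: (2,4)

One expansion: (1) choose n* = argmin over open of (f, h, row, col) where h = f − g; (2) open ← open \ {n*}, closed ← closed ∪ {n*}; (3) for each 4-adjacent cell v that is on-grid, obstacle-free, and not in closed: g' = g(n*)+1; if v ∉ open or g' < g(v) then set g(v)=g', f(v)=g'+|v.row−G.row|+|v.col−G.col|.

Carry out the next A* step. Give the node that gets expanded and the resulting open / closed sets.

step 1: expand (2,3) (f=5, h=4) → closed; open now [(1,3) g=2 f=7, (1,4) g=1 f=7, (2,2) g=2 f=5, (2,5) g=1 f=7, (3,3) g=2 f=5, (3,4) g=1 f=5]

expanded=(2,3); open=[(1,3) g=2 f=7, (1,4) g=1 f=7, (2,2) g=2 f=5, (2,5) g=1 f=7, (3,3) g=2 f=5, (3,4) g=1 f=5]; closed=[(2,3), (2,4)]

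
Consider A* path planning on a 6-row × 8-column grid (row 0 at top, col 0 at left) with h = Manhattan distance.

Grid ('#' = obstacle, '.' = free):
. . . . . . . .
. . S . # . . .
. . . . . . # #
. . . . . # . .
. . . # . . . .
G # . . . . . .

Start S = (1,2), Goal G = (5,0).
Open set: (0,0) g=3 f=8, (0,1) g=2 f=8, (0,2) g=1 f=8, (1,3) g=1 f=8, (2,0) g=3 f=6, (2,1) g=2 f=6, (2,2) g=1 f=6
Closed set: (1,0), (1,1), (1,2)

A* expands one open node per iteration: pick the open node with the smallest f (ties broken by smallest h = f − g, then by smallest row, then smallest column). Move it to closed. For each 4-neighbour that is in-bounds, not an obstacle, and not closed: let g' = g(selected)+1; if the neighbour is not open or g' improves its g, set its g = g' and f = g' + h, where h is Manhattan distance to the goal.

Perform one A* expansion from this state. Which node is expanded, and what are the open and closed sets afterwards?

expanded=(2,0); open=[(0,0) g=3 f=8, (0,1) g=2 f=8, (0,2) g=1 f=8, (1,3) g=1 f=8, (2,1) g=2 f=6, (2,2) g=1 f=6, (3,0) g=4 f=6]; closed=[(1,0), (1,1), (1,2), (2,0)]

step 1: expand (2,0) (f=6, h=3) → closed; open now [(0,0) g=3 f=8, (0,1) g=2 f=8, (0,2) g=1 f=8, (1,3) g=1 f=8, (2,1) g=2 f=6, (2,2) g=1 f=6, (3,0) g=4 f=6]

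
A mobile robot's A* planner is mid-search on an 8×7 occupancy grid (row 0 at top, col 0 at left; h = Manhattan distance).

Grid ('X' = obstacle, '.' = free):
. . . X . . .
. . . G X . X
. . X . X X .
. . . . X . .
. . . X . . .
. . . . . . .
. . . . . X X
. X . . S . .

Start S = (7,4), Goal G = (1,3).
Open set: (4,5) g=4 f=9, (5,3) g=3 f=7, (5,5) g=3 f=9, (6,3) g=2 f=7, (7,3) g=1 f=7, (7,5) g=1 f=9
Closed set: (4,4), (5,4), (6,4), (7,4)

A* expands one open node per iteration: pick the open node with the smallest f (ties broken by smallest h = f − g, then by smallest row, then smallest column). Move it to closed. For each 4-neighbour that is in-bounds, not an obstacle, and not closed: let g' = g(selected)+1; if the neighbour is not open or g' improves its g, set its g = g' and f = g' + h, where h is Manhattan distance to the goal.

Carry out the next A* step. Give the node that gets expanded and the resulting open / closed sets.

step 1: expand (5,3) (f=7, h=4) → closed; open now [(4,5) g=4 f=9, (5,2) g=4 f=9, (5,5) g=3 f=9, (6,3) g=2 f=7, (7,3) g=1 f=7, (7,5) g=1 f=9]

expanded=(5,3); open=[(4,5) g=4 f=9, (5,2) g=4 f=9, (5,5) g=3 f=9, (6,3) g=2 f=7, (7,3) g=1 f=7, (7,5) g=1 f=9]; closed=[(4,4), (5,3), (5,4), (6,4), (7,4)]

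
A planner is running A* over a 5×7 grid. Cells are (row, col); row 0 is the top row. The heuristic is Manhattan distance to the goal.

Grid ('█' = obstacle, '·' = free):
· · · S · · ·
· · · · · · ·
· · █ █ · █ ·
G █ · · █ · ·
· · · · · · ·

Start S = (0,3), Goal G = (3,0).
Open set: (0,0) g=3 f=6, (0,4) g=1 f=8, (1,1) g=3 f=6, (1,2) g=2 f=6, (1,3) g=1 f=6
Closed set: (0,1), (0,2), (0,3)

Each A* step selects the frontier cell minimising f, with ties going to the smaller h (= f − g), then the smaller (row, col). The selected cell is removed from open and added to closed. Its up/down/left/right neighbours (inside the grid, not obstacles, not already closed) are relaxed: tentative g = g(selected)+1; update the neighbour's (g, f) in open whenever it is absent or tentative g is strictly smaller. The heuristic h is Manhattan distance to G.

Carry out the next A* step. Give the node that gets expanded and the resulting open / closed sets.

expanded=(0,0); open=[(0,4) g=1 f=8, (1,0) g=4 f=6, (1,1) g=3 f=6, (1,2) g=2 f=6, (1,3) g=1 f=6]; closed=[(0,0), (0,1), (0,2), (0,3)]

step 1: expand (0,0) (f=6, h=3) → closed; open now [(0,4) g=1 f=8, (1,0) g=4 f=6, (1,1) g=3 f=6, (1,2) g=2 f=6, (1,3) g=1 f=6]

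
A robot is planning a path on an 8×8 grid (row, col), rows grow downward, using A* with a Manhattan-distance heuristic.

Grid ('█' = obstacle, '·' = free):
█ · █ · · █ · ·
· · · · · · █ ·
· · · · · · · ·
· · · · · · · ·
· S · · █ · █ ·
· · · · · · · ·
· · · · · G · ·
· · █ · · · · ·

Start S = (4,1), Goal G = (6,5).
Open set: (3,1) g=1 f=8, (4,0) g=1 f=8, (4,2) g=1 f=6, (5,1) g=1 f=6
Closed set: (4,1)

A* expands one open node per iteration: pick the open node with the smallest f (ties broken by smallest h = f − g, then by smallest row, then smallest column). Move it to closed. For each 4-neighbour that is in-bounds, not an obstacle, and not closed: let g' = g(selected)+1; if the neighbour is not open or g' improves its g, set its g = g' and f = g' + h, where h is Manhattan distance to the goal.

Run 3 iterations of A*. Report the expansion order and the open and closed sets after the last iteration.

order=[(4,2) → (4,3) → (5,3)]; open=[(3,1) g=1 f=8, (3,2) g=2 f=8, (3,3) g=3 f=8, (4,0) g=1 f=8, (5,1) g=1 f=6, (5,2) g=2 f=6, (5,4) g=4 f=6, (6,3) g=4 f=6]; closed=[(4,1), (4,2), (4,3), (5,3)]

step 1: expand (4,2) (f=6, h=5) → closed; open now [(3,1) g=1 f=8, (3,2) g=2 f=8, (4,0) g=1 f=8, (4,3) g=2 f=6, (5,1) g=1 f=6, (5,2) g=2 f=6]
step 2: expand (4,3) (f=6, h=4) → closed; open now [(3,1) g=1 f=8, (3,2) g=2 f=8, (3,3) g=3 f=8, (4,0) g=1 f=8, (5,1) g=1 f=6, (5,2) g=2 f=6, (5,3) g=3 f=6]
step 3: expand (5,3) (f=6, h=3) → closed; open now [(3,1) g=1 f=8, (3,2) g=2 f=8, (3,3) g=3 f=8, (4,0) g=1 f=8, (5,1) g=1 f=6, (5,2) g=2 f=6, (5,4) g=4 f=6, (6,3) g=4 f=6]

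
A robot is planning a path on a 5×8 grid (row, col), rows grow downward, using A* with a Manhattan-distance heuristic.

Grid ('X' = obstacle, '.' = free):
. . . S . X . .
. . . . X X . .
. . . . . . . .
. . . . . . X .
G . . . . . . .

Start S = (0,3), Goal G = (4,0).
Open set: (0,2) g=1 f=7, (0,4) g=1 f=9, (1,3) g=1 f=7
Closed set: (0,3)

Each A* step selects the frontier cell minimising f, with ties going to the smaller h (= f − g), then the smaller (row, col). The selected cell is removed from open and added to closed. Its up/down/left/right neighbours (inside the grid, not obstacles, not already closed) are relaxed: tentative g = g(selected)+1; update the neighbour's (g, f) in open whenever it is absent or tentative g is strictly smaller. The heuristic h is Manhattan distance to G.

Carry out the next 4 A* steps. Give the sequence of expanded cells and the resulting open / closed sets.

order=[(0,2) → (0,1) → (0,0) → (1,0)]; open=[(0,4) g=1 f=9, (1,1) g=3 f=7, (1,2) g=2 f=7, (1,3) g=1 f=7, (2,0) g=5 f=7]; closed=[(0,0), (0,1), (0,2), (0,3), (1,0)]

step 1: expand (0,2) (f=7, h=6) → closed; open now [(0,1) g=2 f=7, (0,4) g=1 f=9, (1,2) g=2 f=7, (1,3) g=1 f=7]
step 2: expand (0,1) (f=7, h=5) → closed; open now [(0,0) g=3 f=7, (0,4) g=1 f=9, (1,1) g=3 f=7, (1,2) g=2 f=7, (1,3) g=1 f=7]
step 3: expand (0,0) (f=7, h=4) → closed; open now [(0,4) g=1 f=9, (1,0) g=4 f=7, (1,1) g=3 f=7, (1,2) g=2 f=7, (1,3) g=1 f=7]
step 4: expand (1,0) (f=7, h=3) → closed; open now [(0,4) g=1 f=9, (1,1) g=3 f=7, (1,2) g=2 f=7, (1,3) g=1 f=7, (2,0) g=5 f=7]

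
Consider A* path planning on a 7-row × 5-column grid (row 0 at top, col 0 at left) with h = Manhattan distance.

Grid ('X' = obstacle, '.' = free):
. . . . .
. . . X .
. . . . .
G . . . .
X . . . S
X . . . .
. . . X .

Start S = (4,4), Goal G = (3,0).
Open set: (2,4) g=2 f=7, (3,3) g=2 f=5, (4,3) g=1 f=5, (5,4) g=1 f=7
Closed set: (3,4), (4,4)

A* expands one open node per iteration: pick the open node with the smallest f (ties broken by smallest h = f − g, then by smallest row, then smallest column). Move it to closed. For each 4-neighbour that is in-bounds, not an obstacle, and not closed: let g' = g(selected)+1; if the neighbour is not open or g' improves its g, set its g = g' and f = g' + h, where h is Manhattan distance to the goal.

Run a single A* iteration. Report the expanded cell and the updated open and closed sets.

expanded=(3,3); open=[(2,3) g=3 f=7, (2,4) g=2 f=7, (3,2) g=3 f=5, (4,3) g=1 f=5, (5,4) g=1 f=7]; closed=[(3,3), (3,4), (4,4)]

step 1: expand (3,3) (f=5, h=3) → closed; open now [(2,3) g=3 f=7, (2,4) g=2 f=7, (3,2) g=3 f=5, (4,3) g=1 f=5, (5,4) g=1 f=7]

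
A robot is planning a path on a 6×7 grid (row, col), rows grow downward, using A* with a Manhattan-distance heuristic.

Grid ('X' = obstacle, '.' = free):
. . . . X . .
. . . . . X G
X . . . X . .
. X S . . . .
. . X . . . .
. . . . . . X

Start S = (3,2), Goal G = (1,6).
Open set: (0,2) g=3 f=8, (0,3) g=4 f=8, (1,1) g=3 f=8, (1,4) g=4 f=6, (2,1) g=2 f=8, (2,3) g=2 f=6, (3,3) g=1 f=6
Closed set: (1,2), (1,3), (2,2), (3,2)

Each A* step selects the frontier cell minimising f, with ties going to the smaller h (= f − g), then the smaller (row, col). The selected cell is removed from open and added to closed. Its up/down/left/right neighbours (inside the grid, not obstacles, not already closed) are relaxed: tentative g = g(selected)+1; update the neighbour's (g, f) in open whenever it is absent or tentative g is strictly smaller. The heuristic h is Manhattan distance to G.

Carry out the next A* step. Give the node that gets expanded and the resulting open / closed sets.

expanded=(1,4); open=[(0,2) g=3 f=8, (0,3) g=4 f=8, (1,1) g=3 f=8, (2,1) g=2 f=8, (2,3) g=2 f=6, (3,3) g=1 f=6]; closed=[(1,2), (1,3), (1,4), (2,2), (3,2)]

step 1: expand (1,4) (f=6, h=2) → closed; open now [(0,2) g=3 f=8, (0,3) g=4 f=8, (1,1) g=3 f=8, (2,1) g=2 f=8, (2,3) g=2 f=6, (3,3) g=1 f=6]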